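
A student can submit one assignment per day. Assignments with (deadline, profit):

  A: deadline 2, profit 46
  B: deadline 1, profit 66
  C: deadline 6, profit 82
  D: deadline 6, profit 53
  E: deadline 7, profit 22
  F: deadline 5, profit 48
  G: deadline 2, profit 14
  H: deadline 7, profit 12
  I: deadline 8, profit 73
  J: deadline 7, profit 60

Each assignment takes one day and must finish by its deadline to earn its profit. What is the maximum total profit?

Take jobs in profit order; each goes to the latest open slot no later than its deadline.
Profit order: C=82 I=73 B=66 J=60 D=53 F=48 A=46 E=22 G=14 H=12
Assign: C→slot 6, I→slot 8, B→slot 1, J→slot 7, D→slot 5, F→slot 4, A→slot 2, E→slot 3, G skipped, H skipped.
Slots: [1:B] [2:A] [3:E] [4:F] [5:D] [6:C] [7:J] [8:I]
Profit = 66 + 46 + 22 + 48 + 53 + 82 + 60 + 73 = 450

450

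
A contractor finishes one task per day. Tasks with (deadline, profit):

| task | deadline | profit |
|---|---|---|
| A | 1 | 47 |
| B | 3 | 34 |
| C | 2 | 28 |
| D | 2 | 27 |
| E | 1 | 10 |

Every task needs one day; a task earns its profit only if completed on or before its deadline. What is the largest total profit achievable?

Take jobs in profit order; each goes to the latest open slot no later than its deadline.
By profit: A(d1,47), B(d3,34), C(d2,28), D(d2,27), E(d1,10)
A→slot 1; B→slot 3; C→slot 2; D skipped; E skipped.
Profit = 47 + 28 + 34 = 109

109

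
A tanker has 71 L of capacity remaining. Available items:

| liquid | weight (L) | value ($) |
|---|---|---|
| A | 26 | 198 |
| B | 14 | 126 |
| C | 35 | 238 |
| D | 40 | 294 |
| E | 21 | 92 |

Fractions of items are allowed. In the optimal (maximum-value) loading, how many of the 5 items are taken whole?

2

Sort by value per unit weight and fill in that order.
Ratios (sorted): B 9.00, A 7.62, D 7.35, C 6.80, E 4.38
take B (14 @ 126); take A (26 @ 198); take 31/40 of D → 227.85. Capacity used 71/71.
2 item(s) taken whole; one partial (take 31/40 of D).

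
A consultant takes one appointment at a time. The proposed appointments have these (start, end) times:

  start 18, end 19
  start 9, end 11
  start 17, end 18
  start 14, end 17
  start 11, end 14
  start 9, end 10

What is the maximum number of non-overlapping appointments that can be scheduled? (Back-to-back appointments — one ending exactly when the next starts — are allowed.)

Order by finish time; keep every interval that doesn't clash with the previous kept one.
Sorted by end: (9,10)  (9,11)  (11,14)  (14,17)  (17,18)  (18,19)
take (9,10); skip (9,11); take (11,14); take (14,17); take (17,18); take (18,19).
Selected 5 appointments.

5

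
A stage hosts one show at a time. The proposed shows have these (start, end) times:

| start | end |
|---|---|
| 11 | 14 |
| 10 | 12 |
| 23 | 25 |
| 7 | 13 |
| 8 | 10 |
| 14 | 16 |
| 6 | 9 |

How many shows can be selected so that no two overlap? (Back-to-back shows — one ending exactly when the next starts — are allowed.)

Order by finish time; keep every interval that doesn't clash with the previous kept one.
By end time: (6,9), (8,10), (10,12), (7,13), (11,14), (14,16), (23,25).
Pick (6,9); next start ≥ 9 → (10,12); next start ≥ 12 → (14,16); next start ≥ 16 → (23,25).
Selected 4 shows.

4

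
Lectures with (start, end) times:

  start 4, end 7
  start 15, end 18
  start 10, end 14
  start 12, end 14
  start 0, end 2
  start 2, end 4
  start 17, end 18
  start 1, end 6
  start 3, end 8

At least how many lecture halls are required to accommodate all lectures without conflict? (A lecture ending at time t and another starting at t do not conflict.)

3

Events (time:±→running): 0:+→1 1:+→2 2:-→1 2:+→2 3:+→3 … peak 3.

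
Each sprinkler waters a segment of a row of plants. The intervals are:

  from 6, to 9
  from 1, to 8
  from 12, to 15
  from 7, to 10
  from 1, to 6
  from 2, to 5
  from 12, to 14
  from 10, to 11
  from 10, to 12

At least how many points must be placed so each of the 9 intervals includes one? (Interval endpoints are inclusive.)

Process intervals by earliest right end; each time one isn't hit yet, stab at its right endpoint.
Sorted: [2,5] [1,6] [1,8] [6,9] [7,10] [10,11] [10,12] [12,14] [12,15]
{[2,5],[1,6],[1,8]} hit by 5; {[6,9],[7,10]} hit by 9; {[10,11],[10,12]} hit by 11; {[12,14],[12,15]} hit by 14.
Points: 5, 9, 11, 14 (4 total).

4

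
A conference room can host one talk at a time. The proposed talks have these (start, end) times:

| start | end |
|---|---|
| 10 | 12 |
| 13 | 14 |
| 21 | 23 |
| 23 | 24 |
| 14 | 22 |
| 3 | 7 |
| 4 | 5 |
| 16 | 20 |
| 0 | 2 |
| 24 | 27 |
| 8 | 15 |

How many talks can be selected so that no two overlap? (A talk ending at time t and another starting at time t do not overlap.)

Sorted by end: (0,2)  (4,5)  (3,7)  (10,12)  (13,14)  (8,15)  (16,20)  (14,22)  (21,23)  (23,24)  (24,27)
take (0,2); take (4,5); take (10,12); take (13,14); take (16,20); take (21,23); take (23,24); take (24,27).
Selected 8 talks.

8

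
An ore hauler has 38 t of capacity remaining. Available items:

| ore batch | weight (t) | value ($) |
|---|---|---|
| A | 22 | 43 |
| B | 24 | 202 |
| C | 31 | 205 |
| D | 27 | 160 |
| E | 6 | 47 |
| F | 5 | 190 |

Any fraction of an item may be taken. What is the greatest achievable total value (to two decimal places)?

458.84

Greedy by value/weight ratio, highest first.
Order: F (190/5=38.00) > B (202/24=8.42) > E (47/6=7.83) > C (205/31=6.61) > D (160/27=5.93) > A (43/22=1.95)
Fill: take F (5 @ 190) → take B (24 @ 202) → take E (6 @ 47) → take 3/31 of C → 19.84; 38/38 used.
Total value = 458.84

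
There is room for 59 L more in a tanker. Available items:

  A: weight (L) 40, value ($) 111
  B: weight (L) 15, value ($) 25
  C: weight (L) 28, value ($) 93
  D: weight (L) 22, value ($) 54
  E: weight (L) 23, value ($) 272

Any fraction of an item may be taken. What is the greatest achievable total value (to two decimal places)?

387.20

Greedy by value/weight ratio, highest first.
Ratios (sorted): E 11.83, C 3.32, A 2.77, D 2.45, B 1.67
take E (23 @ 272); take C (28 @ 93); take 8/40 of A → 22.20. Capacity used 59/59.
Total value = 387.20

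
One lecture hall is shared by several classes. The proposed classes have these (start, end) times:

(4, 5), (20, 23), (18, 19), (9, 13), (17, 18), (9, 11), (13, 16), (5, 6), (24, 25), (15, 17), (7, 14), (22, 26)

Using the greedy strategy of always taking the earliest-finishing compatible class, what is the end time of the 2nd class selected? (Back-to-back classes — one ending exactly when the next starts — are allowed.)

6

Order by finish time; keep every interval that doesn't clash with the previous kept one.
By end time: (4,5), (5,6), (9,11), (9,13), (7,14), (13,16), (15,17), (17,18), (18,19), (20,23), (24,25), (22,26).
Pick (4,5); next start ≥ 5 → (5,6); next start ≥ 6 → (9,11); next start ≥ 11 → (13,16); next start ≥ 16 → (17,18); next start ≥ 18 → (18,19); next start ≥ 19 → (20,23); next start ≥ 23 → (24,25).
Selected: (4,5) (5,6) (9,11) (13,16) (17,18) (18,19) (20,23) (24,25)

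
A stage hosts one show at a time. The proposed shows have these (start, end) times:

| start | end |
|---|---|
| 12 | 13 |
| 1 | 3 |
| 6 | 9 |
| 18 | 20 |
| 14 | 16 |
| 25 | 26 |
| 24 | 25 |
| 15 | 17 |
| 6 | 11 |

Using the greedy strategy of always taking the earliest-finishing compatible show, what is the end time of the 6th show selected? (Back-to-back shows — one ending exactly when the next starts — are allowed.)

Sort by end time and greedily take each interval whose start is ≥ the last chosen end.
Sorted by end: (1,3)  (6,9)  (6,11)  (12,13)  (14,16)  (15,17)  (18,20)  (24,25)  (25,26)
take (1,3); take (6,9); take (12,13); take (14,16); skip (15,17); take (18,20); take (24,25); take (25,26).
Selected: (1,3) (6,9) (12,13) (14,16) (18,20) (24,25) (25,26)

25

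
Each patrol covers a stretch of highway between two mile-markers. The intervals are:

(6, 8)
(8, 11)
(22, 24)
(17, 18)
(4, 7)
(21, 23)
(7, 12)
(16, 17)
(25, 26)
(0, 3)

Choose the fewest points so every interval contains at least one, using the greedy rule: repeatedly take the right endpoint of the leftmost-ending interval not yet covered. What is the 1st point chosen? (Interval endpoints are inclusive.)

Sort by right endpoint; whenever an interval is uncovered, place a point at its right end.
Sorted: [0,3] [4,7] [6,8] [8,11] [7,12] [16,17] [17,18] [21,23] [22,24] [25,26]
{[0,3]} hit by 3; {[4,7],[6,8]} hit by 7; {[8,11],[7,12]} hit by 11; {[16,17],[17,18]} hit by 17; {[21,23],[22,24]} hit by 23; {[25,26]} hit by 26.
Points: 3, 7, 11, 17, 23, 26 (6 total).

3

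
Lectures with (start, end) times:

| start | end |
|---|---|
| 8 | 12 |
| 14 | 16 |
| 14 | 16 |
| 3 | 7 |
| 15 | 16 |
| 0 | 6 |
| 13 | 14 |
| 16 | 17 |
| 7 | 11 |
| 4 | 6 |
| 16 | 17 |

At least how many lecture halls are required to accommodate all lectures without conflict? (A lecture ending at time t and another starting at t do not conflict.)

Count concurrent intervals with a sweep; the peak is the room count.
Events (time:±→running): 0:+→1 3:+→2 4:+→3 … peak 3.

3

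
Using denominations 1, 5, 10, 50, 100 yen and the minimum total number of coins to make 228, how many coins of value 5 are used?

1

Greedy: take as many of the largest coin as possible, then repeat with the remainder.
228 − 2×100→28 − 2×10→8 − 1×5→3 − 3×1→0
Count of 5: 1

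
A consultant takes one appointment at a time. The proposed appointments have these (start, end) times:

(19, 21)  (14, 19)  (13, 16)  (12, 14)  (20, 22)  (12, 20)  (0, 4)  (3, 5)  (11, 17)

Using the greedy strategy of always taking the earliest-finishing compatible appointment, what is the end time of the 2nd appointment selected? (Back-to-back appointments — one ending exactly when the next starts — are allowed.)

14

By end time: (0,4), (3,5), (12,14), (13,16), (11,17), (14,19), (12,20), (19,21), (20,22).
Pick (0,4); next start ≥ 4 → (12,14); next start ≥ 14 → (14,19); next start ≥ 19 → (19,21).
Selected: (0,4) (12,14) (14,19) (19,21)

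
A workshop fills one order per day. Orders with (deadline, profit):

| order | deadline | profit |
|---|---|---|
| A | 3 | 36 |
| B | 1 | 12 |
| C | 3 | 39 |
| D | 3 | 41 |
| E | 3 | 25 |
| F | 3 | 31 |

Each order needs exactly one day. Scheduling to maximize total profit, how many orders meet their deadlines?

By profit: D(d3,41), C(d3,39), A(d3,36), F(d3,31), E(d3,25), B(d1,12)
D→slot 3; C→slot 2; A→slot 1; F skipped; E skipped; B skipped.
3 of 6 scheduled.

3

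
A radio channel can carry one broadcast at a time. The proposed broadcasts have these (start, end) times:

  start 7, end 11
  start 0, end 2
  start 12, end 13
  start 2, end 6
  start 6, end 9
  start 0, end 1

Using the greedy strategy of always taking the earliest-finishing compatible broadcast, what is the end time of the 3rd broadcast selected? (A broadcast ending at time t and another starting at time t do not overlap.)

Greedy by earliest finish: after sorting by end time, pick each interval compatible with the last pick.
By end time: (0,1), (0,2), (2,6), (6,9), (7,11), (12,13).
Pick (0,1); next start ≥ 1 → (2,6); next start ≥ 6 → (6,9); next start ≥ 9 → (12,13).
Selected: (0,1) (2,6) (6,9) (12,13)

9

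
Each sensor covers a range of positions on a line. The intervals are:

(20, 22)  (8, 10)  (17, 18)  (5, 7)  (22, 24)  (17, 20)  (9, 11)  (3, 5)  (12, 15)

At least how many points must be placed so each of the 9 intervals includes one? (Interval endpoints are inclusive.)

5

Sort by right endpoint; whenever an interval is uncovered, place a point at its right end.
By right end: [3,5]  [5,7]  [8,10]  [9,11]  [12,15]  [17,18]  [17,20]  [20,22]  [22,24]
[3,5] uncovered → point at 5; [8,10] uncovered → point at 10; [12,15] uncovered → point at 15; [17,18] uncovered → point at 18; [20,22] uncovered → point at 22.
Points: 5, 10, 15, 18, 22 (5 total).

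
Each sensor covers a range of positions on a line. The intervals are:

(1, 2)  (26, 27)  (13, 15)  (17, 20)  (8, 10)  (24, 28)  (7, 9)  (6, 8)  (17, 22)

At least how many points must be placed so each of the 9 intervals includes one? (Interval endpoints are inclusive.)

5

Process intervals by earliest right end; each time one isn't hit yet, stab at its right endpoint.
Sorted: [1,2] [6,8] [7,9] [8,10] [13,15] [17,20] [17,22] [26,27] [24,28]
{[1,2]} hit by 2; {[6,8],[7,9],[8,10]} hit by 8; {[13,15]} hit by 15; {[17,20],[17,22]} hit by 20; {[26,27],[24,28]} hit by 27.
Points: 2, 8, 15, 20, 27 (5 total).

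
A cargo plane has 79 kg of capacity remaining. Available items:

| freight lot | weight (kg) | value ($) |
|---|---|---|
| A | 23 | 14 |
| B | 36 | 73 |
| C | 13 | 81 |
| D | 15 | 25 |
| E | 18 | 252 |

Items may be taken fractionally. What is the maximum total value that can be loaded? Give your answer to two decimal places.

426.00

Greedy by value/weight ratio, highest first.
Ratios (sorted): E 14.00, C 6.23, B 2.03, D 1.67, A 0.61
take E (18 @ 252); take C (13 @ 81); take B (36 @ 73); take 12/15 of D → 20.00. Capacity used 79/79.
Total value = 426.00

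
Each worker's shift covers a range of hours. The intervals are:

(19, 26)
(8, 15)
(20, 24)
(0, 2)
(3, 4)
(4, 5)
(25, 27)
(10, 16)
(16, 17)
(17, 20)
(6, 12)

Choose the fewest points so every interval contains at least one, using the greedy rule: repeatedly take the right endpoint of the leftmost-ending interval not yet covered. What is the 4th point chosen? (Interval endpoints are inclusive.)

Process intervals by earliest right end; each time one isn't hit yet, stab at its right endpoint.
By right end: [0,2]  [3,4]  [4,5]  [6,12]  [8,15]  [10,16]  [16,17]  [17,20]  [20,24]  [19,26]  [25,27]
[0,2] uncovered → point at 2; [3,4] uncovered → point at 4; [6,12] uncovered → point at 12; [16,17] uncovered → point at 17; [20,24] uncovered → point at 24; [25,27] uncovered → point at 27.
Points: 2, 4, 12, 17, 24, 27 (6 total).

17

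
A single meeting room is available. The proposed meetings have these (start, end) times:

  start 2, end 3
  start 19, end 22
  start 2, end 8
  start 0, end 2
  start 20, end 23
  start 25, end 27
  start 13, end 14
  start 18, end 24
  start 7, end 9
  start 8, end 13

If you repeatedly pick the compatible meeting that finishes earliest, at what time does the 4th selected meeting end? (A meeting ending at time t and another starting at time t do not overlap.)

Order by finish time; keep every interval that doesn't clash with the previous kept one.
By end time: (0,2), (2,3), (2,8), (7,9), (8,13), (13,14), (19,22), (20,23), (18,24), (25,27).
Pick (0,2); next start ≥ 2 → (2,3); next start ≥ 3 → (7,9); next start ≥ 9 → (13,14); next start ≥ 14 → (19,22); next start ≥ 22 → (25,27).
Selected: (0,2) (2,3) (7,9) (13,14) (19,22) (25,27)

14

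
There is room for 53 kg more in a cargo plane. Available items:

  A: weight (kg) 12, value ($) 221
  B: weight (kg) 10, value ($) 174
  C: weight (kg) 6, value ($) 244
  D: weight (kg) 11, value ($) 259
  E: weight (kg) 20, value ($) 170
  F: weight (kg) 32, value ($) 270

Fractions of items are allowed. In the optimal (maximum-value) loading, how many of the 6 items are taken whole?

4

Ratios (sorted): C 40.67, D 23.55, A 18.42, B 17.40, E 8.50, F 8.44
take C (6 @ 244); take D (11 @ 259); take A (12 @ 221); take B (10 @ 174); take 14/20 of E → 119.00. Capacity used 53/53.
4 item(s) taken whole; one partial (take 14/20 of E).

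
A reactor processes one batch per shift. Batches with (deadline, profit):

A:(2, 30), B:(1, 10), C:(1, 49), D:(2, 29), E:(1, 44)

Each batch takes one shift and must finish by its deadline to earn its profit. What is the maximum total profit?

79

Profit order: C=49 E=44 A=30 D=29 B=10
Assign: C→slot 1, E skipped, A→slot 2, D skipped, B skipped.
Slots: [1:C] [2:A]
Profit = 49 + 30 = 79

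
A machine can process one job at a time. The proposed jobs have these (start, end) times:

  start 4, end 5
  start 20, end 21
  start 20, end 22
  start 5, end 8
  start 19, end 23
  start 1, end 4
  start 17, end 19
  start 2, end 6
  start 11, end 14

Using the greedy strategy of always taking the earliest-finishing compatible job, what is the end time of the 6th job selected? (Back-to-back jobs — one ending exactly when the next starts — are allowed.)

21

Sorted by end: (1,4)  (4,5)  (2,6)  (5,8)  (11,14)  (17,19)  (20,21)  (20,22)  (19,23)
take (1,4); take (4,5); take (5,8); take (11,14); take (17,19); take (20,21); skip (19,23).
Selected: (1,4) (4,5) (5,8) (11,14) (17,19) (20,21)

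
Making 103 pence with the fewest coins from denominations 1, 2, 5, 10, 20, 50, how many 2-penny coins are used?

1

Greedy: take as many of the largest coin as possible, then repeat with the remainder.
103 = 2×50 + 1×2 + 1×1
Count of 2: 1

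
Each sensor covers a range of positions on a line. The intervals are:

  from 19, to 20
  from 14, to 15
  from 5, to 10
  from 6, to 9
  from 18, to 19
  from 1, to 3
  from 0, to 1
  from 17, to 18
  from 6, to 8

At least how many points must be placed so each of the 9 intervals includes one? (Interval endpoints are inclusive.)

Sorted: [0,1] [1,3] [6,8] [6,9] [5,10] [14,15] [17,18] [18,19] [19,20]
{[0,1],[1,3]} hit by 1; {[6,8],[6,9],[5,10]} hit by 8; {[14,15]} hit by 15; {[17,18],[18,19]} hit by 18; {[19,20]} hit by 20.
Points: 1, 8, 15, 18, 20 (5 total).

5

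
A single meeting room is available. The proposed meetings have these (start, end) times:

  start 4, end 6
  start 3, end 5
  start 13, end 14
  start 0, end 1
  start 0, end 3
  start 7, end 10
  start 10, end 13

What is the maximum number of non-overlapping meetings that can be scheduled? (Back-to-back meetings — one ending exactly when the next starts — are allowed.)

Sorted by end: (0,1)  (0,3)  (3,5)  (4,6)  (7,10)  (10,13)  (13,14)
take (0,1); take (3,5); take (7,10); take (10,13); take (13,14).
Selected 5 meetings.

5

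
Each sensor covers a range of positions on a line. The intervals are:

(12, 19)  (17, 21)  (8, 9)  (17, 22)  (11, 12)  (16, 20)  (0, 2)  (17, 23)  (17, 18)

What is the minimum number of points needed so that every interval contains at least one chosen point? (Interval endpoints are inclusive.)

Process intervals by earliest right end; each time one isn't hit yet, stab at its right endpoint.
Sorted: [0,2] [8,9] [11,12] [17,18] [12,19] [16,20] [17,21] [17,22] [17,23]
{[0,2]} hit by 2; {[8,9]} hit by 9; {[11,12]} hit by 12; {[17,18],[12,19],[16,20],[17,21],[17,22],[17,23]} hit by 18.
Points: 2, 9, 12, 18 (4 total).

4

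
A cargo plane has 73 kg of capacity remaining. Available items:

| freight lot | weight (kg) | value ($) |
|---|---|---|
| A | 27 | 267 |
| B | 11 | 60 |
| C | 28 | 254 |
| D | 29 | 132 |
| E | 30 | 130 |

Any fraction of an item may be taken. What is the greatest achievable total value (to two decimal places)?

612.86

Greedy by value/weight ratio, highest first.
Order: A (267/27=9.89) > C (254/28=9.07) > B (60/11=5.45) > D (132/29=4.55) > E (130/30=4.33)
Fill: take A (27 @ 267) → take C (28 @ 254) → take B (11 @ 60) → take 7/29 of D → 31.86; 73/73 used.
Total value = 612.86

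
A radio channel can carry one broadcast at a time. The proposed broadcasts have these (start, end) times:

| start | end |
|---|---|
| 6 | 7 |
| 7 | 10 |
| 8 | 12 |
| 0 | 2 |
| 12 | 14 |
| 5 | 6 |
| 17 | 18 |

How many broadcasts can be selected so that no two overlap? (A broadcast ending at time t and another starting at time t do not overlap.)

Sorted by end: (0,2)  (5,6)  (6,7)  (7,10)  (8,12)  (12,14)  (17,18)
take (0,2); take (5,6); take (6,7); take (7,10); take (12,14); take (17,18).
Selected 6 broadcasts.

6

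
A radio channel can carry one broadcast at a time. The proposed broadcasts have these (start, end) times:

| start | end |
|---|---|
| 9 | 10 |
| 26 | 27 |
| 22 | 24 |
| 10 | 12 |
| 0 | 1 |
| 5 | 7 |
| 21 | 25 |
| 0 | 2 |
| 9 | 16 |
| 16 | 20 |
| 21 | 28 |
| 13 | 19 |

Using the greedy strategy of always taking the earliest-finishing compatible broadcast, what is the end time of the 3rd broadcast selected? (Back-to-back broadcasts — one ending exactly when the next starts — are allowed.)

By end time: (0,1), (0,2), (5,7), (9,10), (10,12), (9,16), (13,19), (16,20), (22,24), (21,25), (26,27), (21,28).
Pick (0,1); next start ≥ 1 → (5,7); next start ≥ 7 → (9,10); next start ≥ 10 → (10,12); next start ≥ 12 → (13,19); next start ≥ 19 → (22,24); next start ≥ 24 → (26,27).
Selected: (0,1) (5,7) (9,10) (10,12) (13,19) (22,24) (26,27)

10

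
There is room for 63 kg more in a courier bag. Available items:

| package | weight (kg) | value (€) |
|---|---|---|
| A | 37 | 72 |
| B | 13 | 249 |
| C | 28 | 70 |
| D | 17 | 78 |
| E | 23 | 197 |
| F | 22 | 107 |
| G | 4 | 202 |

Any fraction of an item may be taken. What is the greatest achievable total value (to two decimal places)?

Sort by value per unit weight and fill in that order.
Ratios (sorted): G 50.50, B 19.15, E 8.57, F 4.86, D 4.59, C 2.50, A 1.95
take G (4 @ 202); take B (13 @ 249); take E (23 @ 197); take F (22 @ 107); take 1/17 of D → 4.59. Capacity used 63/63.
Total value = 759.59

759.59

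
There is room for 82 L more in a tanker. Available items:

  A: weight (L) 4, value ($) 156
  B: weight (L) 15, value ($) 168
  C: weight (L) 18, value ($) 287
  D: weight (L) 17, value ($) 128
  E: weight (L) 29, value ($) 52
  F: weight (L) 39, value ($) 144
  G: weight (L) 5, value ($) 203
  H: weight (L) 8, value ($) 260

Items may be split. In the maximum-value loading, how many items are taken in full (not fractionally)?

Greedy by value/weight ratio, highest first.
Order: G (203/5=40.60) > A (156/4=39.00) > H (260/8=32.50) > C (287/18=15.94) > B (168/15=11.20) > D (128/17=7.53) > F (144/39=3.69) > E (52/29=1.79)
Fill: take G (5 @ 203) → take A (4 @ 156) → take H (8 @ 260) → take C (18 @ 287) → take B (15 @ 168) → take D (17 @ 128) → take 15/39 of F → 55.38; 82/82 used.
6 item(s) taken whole; one partial (take 15/39 of F).

6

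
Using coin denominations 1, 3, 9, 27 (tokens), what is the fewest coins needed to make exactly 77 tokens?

77 = 2×27 + 2×9 + 1×3 + 2×1
Total coins = 2 + 2 + 1 + 2 = 7

7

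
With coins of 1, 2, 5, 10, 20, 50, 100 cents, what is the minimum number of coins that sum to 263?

263 = 2×100 + 1×50 + 1×10 + 1×2 + 1×1
Total coins = 2 + 1 + 1 + 1 + 1 = 6

6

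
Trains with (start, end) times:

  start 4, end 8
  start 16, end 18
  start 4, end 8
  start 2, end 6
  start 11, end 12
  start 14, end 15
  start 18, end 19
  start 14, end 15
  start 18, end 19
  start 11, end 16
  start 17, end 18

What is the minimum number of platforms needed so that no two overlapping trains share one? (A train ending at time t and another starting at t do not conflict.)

3

The answer is the maximum number of intervals overlapping at any instant.
starts: [2, 4, 4, 11, 11, 14, 14, 16, 17, 18, 18]
ends:   [6, 8, 8, 12, 15, 15, 16, 18, 18, 19, 19]
s2→1 s4→2 s4→3  — peak 3.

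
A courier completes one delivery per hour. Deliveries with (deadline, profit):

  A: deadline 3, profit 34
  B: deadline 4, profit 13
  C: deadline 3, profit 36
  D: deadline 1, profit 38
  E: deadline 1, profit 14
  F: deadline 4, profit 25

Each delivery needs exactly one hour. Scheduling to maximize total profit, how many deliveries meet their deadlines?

4

Take jobs in profit order; each goes to the latest open slot no later than its deadline.
Profit order: D=38 C=36 A=34 F=25 E=14 B=13
Assign: D→slot 1, C→slot 3, A→slot 2, F→slot 4, E skipped, B skipped.
Slots: [1:D] [2:A] [3:C] [4:F]
4 of 6 scheduled.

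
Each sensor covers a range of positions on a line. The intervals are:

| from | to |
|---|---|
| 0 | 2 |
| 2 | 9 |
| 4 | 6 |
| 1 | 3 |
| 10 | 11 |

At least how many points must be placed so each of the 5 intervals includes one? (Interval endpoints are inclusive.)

Process intervals by earliest right end; each time one isn't hit yet, stab at its right endpoint.
By right end: [0,2]  [1,3]  [4,6]  [2,9]  [10,11]
[0,2] uncovered → point at 2; [4,6] uncovered → point at 6; [10,11] uncovered → point at 11.
Points: 2, 6, 11 (3 total).

3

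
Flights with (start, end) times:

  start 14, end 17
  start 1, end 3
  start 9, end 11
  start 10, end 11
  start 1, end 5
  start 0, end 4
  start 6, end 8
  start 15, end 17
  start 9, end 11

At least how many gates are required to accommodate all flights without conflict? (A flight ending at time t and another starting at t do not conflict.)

3

Events (time:±→running): 0:+→1 1:+→2 1:+→3 … peak 3.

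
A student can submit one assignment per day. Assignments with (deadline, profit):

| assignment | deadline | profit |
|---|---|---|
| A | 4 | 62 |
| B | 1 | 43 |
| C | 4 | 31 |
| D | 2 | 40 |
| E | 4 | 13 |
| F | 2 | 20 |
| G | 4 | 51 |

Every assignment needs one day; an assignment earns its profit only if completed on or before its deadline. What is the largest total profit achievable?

Take jobs in profit order; each goes to the latest open slot no later than its deadline.
By profit: A(d4,62), G(d4,51), B(d1,43), D(d2,40), C(d4,31), F(d2,20), E(d4,13)
A→slot 4; G→slot 3; B→slot 1; D→slot 2; C skipped; F skipped; E skipped.
Profit = 43 + 40 + 51 + 62 = 196

196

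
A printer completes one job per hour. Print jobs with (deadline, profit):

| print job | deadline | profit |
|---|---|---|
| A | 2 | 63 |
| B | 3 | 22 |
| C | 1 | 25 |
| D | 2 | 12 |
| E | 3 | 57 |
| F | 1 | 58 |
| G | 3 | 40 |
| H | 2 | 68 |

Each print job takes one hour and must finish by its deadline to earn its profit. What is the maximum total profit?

188

Sort by profit descending; place each in the latest free slot ≤ its deadline.
By profit: H(d2,68), A(d2,63), F(d1,58), E(d3,57), G(d3,40), C(d1,25), B(d3,22), D(d2,12)
H→slot 2; A→slot 1; F skipped; E→slot 3; G skipped; C skipped; B skipped; D skipped.
Profit = 63 + 68 + 57 = 188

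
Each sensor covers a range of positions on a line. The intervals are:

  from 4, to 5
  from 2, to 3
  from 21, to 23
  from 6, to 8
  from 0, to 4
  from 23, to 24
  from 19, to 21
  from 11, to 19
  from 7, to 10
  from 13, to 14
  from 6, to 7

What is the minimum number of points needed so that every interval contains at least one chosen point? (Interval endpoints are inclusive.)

By right end: [2,3]  [0,4]  [4,5]  [6,7]  [6,8]  [7,10]  [13,14]  [11,19]  [19,21]  [21,23]  [23,24]
[2,3] uncovered → point at 3; [4,5] uncovered → point at 5; [6,7] uncovered → point at 7; [13,14] uncovered → point at 14; [19,21] uncovered → point at 21; [23,24] uncovered → point at 24.
Points: 3, 5, 7, 14, 21, 24 (6 total).

6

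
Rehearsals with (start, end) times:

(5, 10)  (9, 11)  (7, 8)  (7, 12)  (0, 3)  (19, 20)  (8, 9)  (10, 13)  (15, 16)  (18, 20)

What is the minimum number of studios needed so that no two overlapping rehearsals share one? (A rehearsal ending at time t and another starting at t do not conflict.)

3

The answer is the maximum number of intervals overlapping at any instant.
starts: [0, 5, 7, 7, 8, 9, 10, 15, 18, 19]
ends:   [3, 8, 9, 10, 11, 12, 13, 16, 20, 20]
s0→1 e3→0 s5→1 s7→2 s7→3  — peak 3.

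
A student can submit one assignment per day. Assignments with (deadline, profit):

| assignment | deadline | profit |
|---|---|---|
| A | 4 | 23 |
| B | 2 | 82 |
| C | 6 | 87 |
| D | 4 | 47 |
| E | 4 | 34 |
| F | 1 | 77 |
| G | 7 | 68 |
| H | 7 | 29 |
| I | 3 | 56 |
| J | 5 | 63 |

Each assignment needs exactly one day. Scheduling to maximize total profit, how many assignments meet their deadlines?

Take jobs in profit order; each goes to the latest open slot no later than its deadline.
By profit: C(d6,87), B(d2,82), F(d1,77), G(d7,68), J(d5,63), I(d3,56), D(d4,47), E(d4,34), H(d7,29), A(d4,23)
C→slot 6; B→slot 2; F→slot 1; G→slot 7; J→slot 5; I→slot 3; D→slot 4; E skipped; H skipped; A skipped.
7 of 10 scheduled.

7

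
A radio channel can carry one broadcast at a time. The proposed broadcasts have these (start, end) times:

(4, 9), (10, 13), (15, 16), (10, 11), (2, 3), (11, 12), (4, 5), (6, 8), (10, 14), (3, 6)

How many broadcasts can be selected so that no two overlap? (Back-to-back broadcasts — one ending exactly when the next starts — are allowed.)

6

Order by finish time; keep every interval that doesn't clash with the previous kept one.
By end time: (2,3), (4,5), (3,6), (6,8), (4,9), (10,11), (11,12), (10,13), (10,14), (15,16).
Pick (2,3); next start ≥ 3 → (4,5); next start ≥ 5 → (6,8); next start ≥ 8 → (10,11); next start ≥ 11 → (11,12); next start ≥ 12 → (15,16).
Selected 6 broadcasts.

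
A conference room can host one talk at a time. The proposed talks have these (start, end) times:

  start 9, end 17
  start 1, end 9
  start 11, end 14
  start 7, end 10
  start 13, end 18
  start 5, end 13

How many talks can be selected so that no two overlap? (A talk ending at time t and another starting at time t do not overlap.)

2

Sort by end time and greedily take each interval whose start is ≥ the last chosen end.
Sorted by end: (1,9)  (7,10)  (5,13)  (11,14)  (9,17)  (13,18)
take (1,9); skip (7,10); skip (5,13); take (11,14); skip (9,17); skip (13,18).
Selected 2 talks.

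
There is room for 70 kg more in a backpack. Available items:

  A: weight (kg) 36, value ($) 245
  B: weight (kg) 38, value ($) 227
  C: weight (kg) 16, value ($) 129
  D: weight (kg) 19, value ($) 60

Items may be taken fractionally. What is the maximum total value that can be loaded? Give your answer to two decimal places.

481.53

Ratios (sorted): C 8.06, A 6.81, B 5.97, D 3.16
take C (16 @ 129); take A (36 @ 245); take 18/38 of B → 107.53. Capacity used 70/70.
Total value = 481.53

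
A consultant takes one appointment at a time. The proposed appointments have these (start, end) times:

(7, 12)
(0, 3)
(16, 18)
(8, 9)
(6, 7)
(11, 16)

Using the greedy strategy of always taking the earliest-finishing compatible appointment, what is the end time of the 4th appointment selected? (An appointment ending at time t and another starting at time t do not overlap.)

Order by finish time; keep every interval that doesn't clash with the previous kept one.
By end time: (0,3), (6,7), (8,9), (7,12), (11,16), (16,18).
Pick (0,3); next start ≥ 3 → (6,7); next start ≥ 7 → (8,9); next start ≥ 9 → (11,16); next start ≥ 16 → (16,18).
Selected: (0,3) (6,7) (8,9) (11,16) (16,18)

16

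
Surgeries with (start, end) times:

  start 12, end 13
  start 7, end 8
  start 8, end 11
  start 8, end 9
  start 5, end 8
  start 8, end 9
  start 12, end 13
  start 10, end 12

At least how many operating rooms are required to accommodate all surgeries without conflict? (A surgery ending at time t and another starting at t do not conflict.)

3

Count concurrent intervals with a sweep; the peak is the room count.
Events (time:±→running): 5:+→1 7:+→2 8:-→1 8:-→0 8:+→1 8:+→2 8:+→3 … peak 3.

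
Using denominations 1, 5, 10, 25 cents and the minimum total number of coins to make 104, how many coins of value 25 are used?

104 = 4×25 + 4×1
Count of 25: 4

4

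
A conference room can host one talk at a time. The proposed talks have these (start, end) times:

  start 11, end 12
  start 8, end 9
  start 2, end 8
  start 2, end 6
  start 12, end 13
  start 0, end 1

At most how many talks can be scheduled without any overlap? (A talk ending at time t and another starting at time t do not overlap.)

Order by finish time; keep every interval that doesn't clash with the previous kept one.
Sorted by end: (0,1)  (2,6)  (2,8)  (8,9)  (11,12)  (12,13)
take (0,1); take (2,6); take (8,9); take (11,12); take (12,13).
Selected 5 talks.

5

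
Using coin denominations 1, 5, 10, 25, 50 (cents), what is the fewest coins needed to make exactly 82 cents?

5

Use the largest denomination that fits, subtract, and repeat.
82 = 1×50 + 1×25 + 1×5 + 2×1
Total coins = 1 + 1 + 1 + 2 = 5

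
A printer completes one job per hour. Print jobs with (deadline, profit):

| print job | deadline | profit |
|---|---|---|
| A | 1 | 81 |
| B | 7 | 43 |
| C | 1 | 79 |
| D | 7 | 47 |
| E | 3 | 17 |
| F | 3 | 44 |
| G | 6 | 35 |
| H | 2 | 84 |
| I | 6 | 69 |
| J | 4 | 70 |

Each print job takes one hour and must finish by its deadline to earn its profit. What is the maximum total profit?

Sort by profit descending; place each in the latest free slot ≤ its deadline.
By profit: H(d2,84), A(d1,81), C(d1,79), J(d4,70), I(d6,69), D(d7,47), F(d3,44), B(d7,43), G(d6,35), E(d3,17)
H→slot 2; A→slot 1; C skipped; J→slot 4; I→slot 6; D→slot 7; F→slot 3; B→slot 5; G skipped; E skipped.
Profit = 81 + 84 + 44 + 70 + 43 + 69 + 47 = 438

438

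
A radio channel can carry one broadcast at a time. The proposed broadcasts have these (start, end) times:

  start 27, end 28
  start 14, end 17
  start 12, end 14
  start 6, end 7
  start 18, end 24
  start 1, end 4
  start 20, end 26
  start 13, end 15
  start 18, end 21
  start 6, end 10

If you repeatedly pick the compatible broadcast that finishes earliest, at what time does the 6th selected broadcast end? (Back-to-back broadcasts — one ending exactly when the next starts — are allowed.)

28

Sort by end time and greedily take each interval whose start is ≥ the last chosen end.
By end time: (1,4), (6,7), (6,10), (12,14), (13,15), (14,17), (18,21), (18,24), (20,26), (27,28).
Pick (1,4); next start ≥ 4 → (6,7); next start ≥ 7 → (12,14); next start ≥ 14 → (14,17); next start ≥ 17 → (18,21); next start ≥ 21 → (27,28).
Selected: (1,4) (6,7) (12,14) (14,17) (18,21) (27,28)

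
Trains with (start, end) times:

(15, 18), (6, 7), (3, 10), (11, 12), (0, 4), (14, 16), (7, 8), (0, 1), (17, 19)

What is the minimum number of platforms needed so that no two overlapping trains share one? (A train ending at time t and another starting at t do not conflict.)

2

Events (time:±→running): 0:+→1 0:+→2 … peak 2.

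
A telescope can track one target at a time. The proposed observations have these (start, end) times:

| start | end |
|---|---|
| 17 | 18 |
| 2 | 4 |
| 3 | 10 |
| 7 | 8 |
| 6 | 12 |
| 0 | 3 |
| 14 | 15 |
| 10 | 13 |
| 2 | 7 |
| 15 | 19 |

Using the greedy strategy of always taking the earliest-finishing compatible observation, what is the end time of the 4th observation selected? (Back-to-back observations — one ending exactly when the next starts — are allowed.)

Sort by end time and greedily take each interval whose start is ≥ the last chosen end.
By end time: (0,3), (2,4), (2,7), (7,8), (3,10), (6,12), (10,13), (14,15), (17,18), (15,19).
Pick (0,3); next start ≥ 3 → (7,8); next start ≥ 8 → (10,13); next start ≥ 13 → (14,15); next start ≥ 15 → (17,18).
Selected: (0,3) (7,8) (10,13) (14,15) (17,18)

15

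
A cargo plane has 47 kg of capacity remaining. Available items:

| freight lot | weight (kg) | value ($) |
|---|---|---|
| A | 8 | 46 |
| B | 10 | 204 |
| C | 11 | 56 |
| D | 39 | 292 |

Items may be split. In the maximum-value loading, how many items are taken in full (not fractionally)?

Ratios (sorted): B 20.40, D 7.49, A 5.75, C 5.09
take B (10 @ 204); take 37/39 of D → 277.03. Capacity used 47/47.
1 item(s) taken whole; one partial (take 37/39 of D).

1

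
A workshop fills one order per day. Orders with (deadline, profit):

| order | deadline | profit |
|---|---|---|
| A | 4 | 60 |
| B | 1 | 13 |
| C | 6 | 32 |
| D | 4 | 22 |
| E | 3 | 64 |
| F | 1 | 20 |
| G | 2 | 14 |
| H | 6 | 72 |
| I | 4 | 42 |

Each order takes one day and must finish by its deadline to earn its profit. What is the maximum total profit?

292

By profit: H(d6,72), E(d3,64), A(d4,60), I(d4,42), C(d6,32), D(d4,22), F(d1,20), G(d2,14), B(d1,13)
H→slot 6; E→slot 3; A→slot 4; I→slot 2; C→slot 5; D→slot 1; F skipped; G skipped; B skipped.
Profit = 22 + 42 + 64 + 60 + 32 + 72 = 292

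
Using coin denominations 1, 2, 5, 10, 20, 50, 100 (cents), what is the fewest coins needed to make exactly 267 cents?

6

267 − 2×100→67 − 1×50→17 − 1×10→7 − 1×5→2 − 1×2→0
Total coins = 2 + 1 + 1 + 1 + 1 = 6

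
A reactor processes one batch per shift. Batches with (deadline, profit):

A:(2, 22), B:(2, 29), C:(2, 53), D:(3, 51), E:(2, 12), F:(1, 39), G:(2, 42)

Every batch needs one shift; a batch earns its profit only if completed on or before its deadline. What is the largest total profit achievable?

146

By profit: C(d2,53), D(d3,51), G(d2,42), F(d1,39), B(d2,29), A(d2,22), E(d2,12)
C→slot 2; D→slot 3; G→slot 1; F skipped; B skipped; A skipped; E skipped.
Profit = 42 + 53 + 51 = 146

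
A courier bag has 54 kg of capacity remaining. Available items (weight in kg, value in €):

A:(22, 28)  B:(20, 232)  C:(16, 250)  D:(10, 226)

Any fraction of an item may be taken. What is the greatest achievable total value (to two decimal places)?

718.18

Sort by value per unit weight and fill in that order.
Order: D (226/10=22.60) > C (250/16=15.62) > B (232/20=11.60) > A (28/22=1.27)
Fill: take D (10 @ 226) → take C (16 @ 250) → take B (20 @ 232) → take 8/22 of A → 10.18; 54/54 used.
Total value = 718.18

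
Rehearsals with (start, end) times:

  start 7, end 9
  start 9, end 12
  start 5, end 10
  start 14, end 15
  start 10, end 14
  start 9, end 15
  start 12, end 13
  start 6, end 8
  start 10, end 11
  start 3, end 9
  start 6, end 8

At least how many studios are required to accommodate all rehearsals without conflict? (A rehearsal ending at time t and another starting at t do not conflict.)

Events (time:±→running): 3:+→1 5:+→2 6:+→3 6:+→4 7:+→5 … peak 5.

5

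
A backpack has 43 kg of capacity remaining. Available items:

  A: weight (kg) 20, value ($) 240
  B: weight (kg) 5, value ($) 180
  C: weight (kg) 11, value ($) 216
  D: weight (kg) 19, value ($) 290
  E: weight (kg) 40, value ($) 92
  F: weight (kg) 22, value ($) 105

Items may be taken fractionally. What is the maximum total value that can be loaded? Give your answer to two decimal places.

Order: B (180/5=36.00) > C (216/11=19.64) > D (290/19=15.26) > A (240/20=12.00) > F (105/22=4.77) > E (92/40=2.30)
Fill: take B (5 @ 180) → take C (11 @ 216) → take D (19 @ 290) → take 8/20 of A → 96.00; 43/43 used.
Total value = 782.00

782.00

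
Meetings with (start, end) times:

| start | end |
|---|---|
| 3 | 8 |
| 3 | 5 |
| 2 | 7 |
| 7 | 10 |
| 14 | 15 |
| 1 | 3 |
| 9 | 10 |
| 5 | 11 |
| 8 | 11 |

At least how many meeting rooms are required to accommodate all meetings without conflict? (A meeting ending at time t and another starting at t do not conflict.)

4

The answer is the maximum number of intervals overlapping at any instant.
starts: [1, 2, 3, 3, 5, 7, 8, 9, 14]
ends:   [3, 5, 7, 8, 10, 10, 11, 11, 15]
s1→1 s2→2 e3→1 s3→2 s3→3 e5→2 s5→3 e7→2 s7→3 e8→2 s8→3 s9→4  — peak 4.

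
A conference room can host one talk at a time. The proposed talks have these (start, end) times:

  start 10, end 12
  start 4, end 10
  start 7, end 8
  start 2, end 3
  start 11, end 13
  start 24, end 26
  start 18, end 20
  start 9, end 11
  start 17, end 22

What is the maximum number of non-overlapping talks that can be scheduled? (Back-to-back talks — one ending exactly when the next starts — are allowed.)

6

Greedy by earliest finish: after sorting by end time, pick each interval compatible with the last pick.
Sorted by end: (2,3)  (7,8)  (4,10)  (9,11)  (10,12)  (11,13)  (18,20)  (17,22)  (24,26)
take (2,3); take (7,8); take (9,11); skip (10,12); take (11,13); take (18,20); skip (17,22); take (24,26).
Selected 6 talks.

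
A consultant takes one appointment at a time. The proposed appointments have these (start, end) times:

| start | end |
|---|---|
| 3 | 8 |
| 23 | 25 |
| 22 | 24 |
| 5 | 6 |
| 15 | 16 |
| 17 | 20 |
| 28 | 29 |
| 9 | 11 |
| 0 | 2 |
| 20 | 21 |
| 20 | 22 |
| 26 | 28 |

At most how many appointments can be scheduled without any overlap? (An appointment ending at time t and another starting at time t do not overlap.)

Sort by end time and greedily take each interval whose start is ≥ the last chosen end.
Sorted by end: (0,2)  (5,6)  (3,8)  (9,11)  (15,16)  (17,20)  (20,21)  (20,22)  (22,24)  (23,25)  (26,28)  (28,29)
take (0,2); take (5,6); take (9,11); take (15,16); take (17,20); take (20,21); take (22,24); take (26,28); take (28,29).
Selected 9 appointments.

9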